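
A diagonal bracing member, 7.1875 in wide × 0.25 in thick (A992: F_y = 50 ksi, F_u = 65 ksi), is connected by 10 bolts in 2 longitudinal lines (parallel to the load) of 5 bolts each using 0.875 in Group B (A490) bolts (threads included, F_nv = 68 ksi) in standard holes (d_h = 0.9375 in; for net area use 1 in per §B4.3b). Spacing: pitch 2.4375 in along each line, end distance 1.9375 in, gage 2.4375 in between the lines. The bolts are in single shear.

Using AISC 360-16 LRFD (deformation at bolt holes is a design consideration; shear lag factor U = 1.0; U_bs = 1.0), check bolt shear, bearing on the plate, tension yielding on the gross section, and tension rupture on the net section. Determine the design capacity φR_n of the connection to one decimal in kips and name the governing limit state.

Bolt shear: A_b = π(0.875)²/4 = 0.60132 in². φR_n = 0.75 × 68 × 0.60132 × 10 × 1 = 306.7 kips.
Bearing (0.25 in plate, F_u = 65 ksi): end bolts L_c = 1.9375 − 0.9375/2 = 1.46875, R_n = min(1.2×1.46875×0.25×65, 2.4×0.875×0.25×65) = 28.641 kips/bolt; interior L_c = 2.4375 − 0.9375 = 1.5, R_n = 29.25 kips/bolt. φR_n = 0.75 × (2×28.641 + 8×29.25) = 218.5 kips.
Tension yield (gross): A_g = 7.1875×0.25 = 1.7969 in². φR_n = 0.90 × 50 × 1.7969 = 80.9 kips.
Tension rupture (net): A_n = (7.1875 − 2×1)×0.25 = 1.2969 in² (U = 1.0, A_e = A_n). φR_n = 0.75 × 65 × 1.2969 = 63.2 kips.
Governing: min(306.7, 218.5, 80.9, 63.2) = 63.2 kips → net-section rupture.

63.2 kips (net-section rupture governs)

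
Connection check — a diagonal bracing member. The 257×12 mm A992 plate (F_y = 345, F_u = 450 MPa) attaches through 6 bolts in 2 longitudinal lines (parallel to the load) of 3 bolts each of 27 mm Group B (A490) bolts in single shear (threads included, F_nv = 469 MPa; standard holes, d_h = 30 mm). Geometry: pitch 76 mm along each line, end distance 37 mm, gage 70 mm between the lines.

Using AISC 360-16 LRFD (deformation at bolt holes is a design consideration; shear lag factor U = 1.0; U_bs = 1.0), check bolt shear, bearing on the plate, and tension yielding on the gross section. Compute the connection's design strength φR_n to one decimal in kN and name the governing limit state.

957.6 kN (gross-section yield governs)

Bolt shear: A_b = π(27)²/4 = 572.56 mm². φR_n = 0.75 × 469 × 572.56 × 6 × 1 = 1208.4 kN.
Bearing (12 mm plate, F_u = 450 MPa): end bolts L_c = 37 − 30/2 = 22, R_n = min(1.2×22×12×450, 2.4×27×12×450) = 142.56 kN/bolt; interior L_c = 76 − 30 = 46, R_n = 298.08 kN/bolt. φR_n = 0.75 × (2×142.56 + 4×298.08) = 1108.1 kN.
Tension yield (gross): A_g = 257×12 = 3084 mm². φR_n = 0.90 × 345 × 3084 = 957.6 kN.
Governing: min(1208.4, 1108.1, 957.6) = 957.6 kN → gross-section yield.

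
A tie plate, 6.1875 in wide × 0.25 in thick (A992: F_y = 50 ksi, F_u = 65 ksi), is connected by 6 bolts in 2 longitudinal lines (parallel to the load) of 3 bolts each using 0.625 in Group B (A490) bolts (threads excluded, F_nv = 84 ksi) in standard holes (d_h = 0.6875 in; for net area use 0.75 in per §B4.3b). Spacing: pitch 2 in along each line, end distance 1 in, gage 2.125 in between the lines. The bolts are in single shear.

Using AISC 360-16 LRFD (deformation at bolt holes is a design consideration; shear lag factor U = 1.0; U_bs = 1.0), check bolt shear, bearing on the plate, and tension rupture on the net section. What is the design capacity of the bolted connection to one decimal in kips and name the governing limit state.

Bolt shear: A_b = π(0.625)²/4 = 0.3068 in². φR_n = 0.75 × 84 × 0.3068 × 6 × 1 = 116.0 kips.
Bearing (0.25 in plate, F_u = 65 ksi): end bolts L_c = 1 − 0.6875/2 = 0.65625, R_n = min(1.2×0.65625×0.25×65, 2.4×0.625×0.25×65) = 12.797 kips/bolt; interior L_c = 2 − 0.6875 = 1.3125, R_n = 24.375 kips/bolt. φR_n = 0.75 × (2×12.797 + 4×24.375) = 92.3 kips.
Tension rupture (net): A_n = (6.1875 − 2×0.75)×0.25 = 1.1719 in² (U = 1.0, A_e = A_n). φR_n = 0.75 × 65 × 1.1719 = 57.1 kips.
Governing: min(116.0, 92.3, 57.1) = 57.1 kips → net-section rupture.

57.1 kips (net-section rupture governs)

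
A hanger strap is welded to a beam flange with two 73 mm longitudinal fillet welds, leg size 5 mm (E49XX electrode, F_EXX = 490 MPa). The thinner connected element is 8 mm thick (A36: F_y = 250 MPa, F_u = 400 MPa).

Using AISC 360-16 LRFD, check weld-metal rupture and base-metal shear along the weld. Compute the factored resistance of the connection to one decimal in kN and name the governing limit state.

113.8 kN (weld metal governs)

Weld metal: throat = 0.707×5 = 3.535 mm, L = 2×73 = 146 mm. φR_n = 0.75 × 0.6 × 490 × 3.535 × 146 = 113.8 kN.
Base metal shear (8 mm plate): yield φR_n = 1.0×0.6×250×8×146 = 175.2 kN; rupture φR_n = 0.75×0.6×400×8×146 = 210.2 kN; take 175.2 kN (yield).
Governing: min(113.8, 175.2) = 113.8 kN → weld metal.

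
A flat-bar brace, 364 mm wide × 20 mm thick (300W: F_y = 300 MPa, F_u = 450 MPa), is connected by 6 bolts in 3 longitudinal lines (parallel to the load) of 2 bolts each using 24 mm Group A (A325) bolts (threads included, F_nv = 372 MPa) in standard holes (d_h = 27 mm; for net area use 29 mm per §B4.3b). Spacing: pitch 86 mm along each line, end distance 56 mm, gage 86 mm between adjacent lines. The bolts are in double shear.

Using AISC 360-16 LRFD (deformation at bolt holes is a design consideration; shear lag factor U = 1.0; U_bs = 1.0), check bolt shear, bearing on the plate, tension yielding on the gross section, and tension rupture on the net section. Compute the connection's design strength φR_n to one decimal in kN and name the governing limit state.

Bolt shear: A_b = π(24)²/4 = 452.39 mm². φR_n = 0.75 × 372 × 452.39 × 6 × 2 = 1514.6 kN.
Bearing (20 mm plate, F_u = 450 MPa): end bolts L_c = 56 − 27/2 = 42.5, R_n = min(1.2×42.5×20×450, 2.4×24×20×450) = 459 kN/bolt; interior L_c = 86 − 27 = 59, R_n = 518.4 kN/bolt. φR_n = 0.75 × (3×459 + 3×518.4) = 2199.2 kN.
Tension yield (gross): A_g = 364×20 = 7280 mm². φR_n = 0.90 × 300 × 7280 = 1965.6 kN.
Tension rupture (net): A_n = (364 − 3×29)×20 = 5540 mm² (U = 1.0, A_e = A_n). φR_n = 0.75 × 450 × 5540 = 1869.8 kN.
Governing: min(1514.6, 2199.2, 1965.6, 1869.8) = 1514.6 kN → bolt shear.

1514.6 kN (bolt shear governs)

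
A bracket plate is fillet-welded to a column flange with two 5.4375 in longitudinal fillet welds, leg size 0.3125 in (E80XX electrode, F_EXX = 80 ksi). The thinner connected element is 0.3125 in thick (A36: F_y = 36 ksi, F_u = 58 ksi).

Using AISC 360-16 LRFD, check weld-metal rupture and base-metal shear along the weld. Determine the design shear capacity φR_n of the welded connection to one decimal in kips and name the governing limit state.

Weld metal: throat = 0.707×0.3125 = 0.22094 in, L = 2×5.4375 = 10.875 in. φR_n = 0.75 × 0.6 × 80 × 0.22094 × 10.875 = 86.5 kips.
Base metal shear (0.3125 in plate): yield φR_n = 1.0×0.6×36×0.3125×10.875 = 73.4 kips; rupture φR_n = 0.75×0.6×58×0.3125×10.875 = 88.7 kips; take 73.4 kips (yield).
Governing: min(86.5, 73.4) = 73.4 kips → base-metal shear.

73.4 kips (base-metal shear governs)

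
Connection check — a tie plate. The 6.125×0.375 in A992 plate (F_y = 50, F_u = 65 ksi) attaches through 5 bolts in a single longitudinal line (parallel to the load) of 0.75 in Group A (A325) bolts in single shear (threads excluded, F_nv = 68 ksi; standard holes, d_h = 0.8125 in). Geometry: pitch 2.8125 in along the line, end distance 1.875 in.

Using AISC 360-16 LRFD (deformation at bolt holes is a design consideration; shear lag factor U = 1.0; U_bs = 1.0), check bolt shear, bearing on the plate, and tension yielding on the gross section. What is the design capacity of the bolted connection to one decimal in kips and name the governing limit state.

Bolt shear: A_b = π(0.75)²/4 = 0.44179 in². φR_n = 0.75 × 68 × 0.44179 × 5 × 1 = 112.7 kips.
Bearing (0.375 in plate, F_u = 65 ksi): end bolts L_c = 1.875 − 0.8125/2 = 1.46875, R_n = min(1.2×1.46875×0.375×65, 2.4×0.75×0.375×65) = 42.961 kips/bolt; interior L_c = 2.8125 − 0.8125 = 2, R_n = 43.875 kips/bolt. φR_n = 0.75 × (1×42.961 + 4×43.875) = 163.8 kips.
Tension yield (gross): A_g = 6.125×0.375 = 2.2969 in². φR_n = 0.90 × 50 × 2.2969 = 103.4 kips.
Governing: min(112.7, 163.8, 103.4) = 103.4 kips → gross-section yield.

103.4 kips (gross-section yield governs)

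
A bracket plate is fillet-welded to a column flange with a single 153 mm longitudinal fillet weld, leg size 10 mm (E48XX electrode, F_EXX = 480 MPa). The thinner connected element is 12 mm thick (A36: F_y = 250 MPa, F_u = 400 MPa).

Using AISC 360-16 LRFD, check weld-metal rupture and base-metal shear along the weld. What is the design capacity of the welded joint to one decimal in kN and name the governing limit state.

233.6 kN (weld metal governs)

Weld metal: throat = 0.707×10 = 7.07 mm, L = 153 mm. φR_n = 0.75 × 0.6 × 480 × 7.07 × 153 = 233.6 kN.
Base metal shear (12 mm plate): yield φR_n = 1.0×0.6×250×12×153 = 275.4 kN; rupture φR_n = 0.75×0.6×400×12×153 = 330.5 kN; take 275.4 kN (yield).
Governing: min(233.6, 275.4) = 233.6 kN → weld metal.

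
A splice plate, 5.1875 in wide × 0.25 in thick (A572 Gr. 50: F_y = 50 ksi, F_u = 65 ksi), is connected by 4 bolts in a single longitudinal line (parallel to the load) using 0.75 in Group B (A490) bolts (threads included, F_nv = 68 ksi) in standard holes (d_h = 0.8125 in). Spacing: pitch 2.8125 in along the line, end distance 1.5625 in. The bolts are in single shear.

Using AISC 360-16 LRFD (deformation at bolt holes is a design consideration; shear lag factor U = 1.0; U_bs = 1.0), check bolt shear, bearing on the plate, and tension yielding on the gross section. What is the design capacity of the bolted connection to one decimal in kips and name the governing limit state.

Bolt shear: A_b = π(0.75)²/4 = 0.44179 in². φR_n = 0.75 × 68 × 0.44179 × 4 × 1 = 90.1 kips.
Bearing (0.25 in plate, F_u = 65 ksi): end bolts L_c = 1.5625 − 0.8125/2 = 1.15625, R_n = min(1.2×1.15625×0.25×65, 2.4×0.75×0.25×65) = 22.547 kips/bolt; interior L_c = 2.8125 − 0.8125 = 2, R_n = 29.25 kips/bolt. φR_n = 0.75 × (1×22.547 + 3×29.25) = 82.7 kips.
Tension yield (gross): A_g = 5.1875×0.25 = 1.2969 in². φR_n = 0.90 × 50 × 1.2969 = 58.4 kips.
Governing: min(90.1, 82.7, 58.4) = 58.4 kips → gross-section yield.

58.4 kips (gross-section yield governs)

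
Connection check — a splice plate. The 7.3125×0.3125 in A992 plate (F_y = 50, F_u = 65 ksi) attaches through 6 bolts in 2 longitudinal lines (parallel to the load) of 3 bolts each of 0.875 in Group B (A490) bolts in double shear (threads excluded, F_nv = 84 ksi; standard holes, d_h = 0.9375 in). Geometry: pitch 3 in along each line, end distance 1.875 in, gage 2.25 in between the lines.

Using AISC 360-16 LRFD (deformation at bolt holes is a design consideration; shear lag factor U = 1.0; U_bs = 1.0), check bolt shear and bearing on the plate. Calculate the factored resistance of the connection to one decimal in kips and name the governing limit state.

179.4 kips (bearing governs)

Bolt shear: A_b = π(0.875)²/4 = 0.60132 in². φR_n = 0.75 × 84 × 0.60132 × 6 × 2 = 454.6 kips.
Bearing (0.3125 in plate, F_u = 65 ksi): end bolts L_c = 1.875 − 0.9375/2 = 1.40625, R_n = min(1.2×1.40625×0.3125×65, 2.4×0.875×0.3125×65) = 34.277 kips/bolt; interior L_c = 3 − 0.9375 = 2.0625, R_n = 42.656 kips/bolt. φR_n = 0.75 × (2×34.277 + 4×42.656) = 179.4 kips.
Governing: min(454.6, 179.4) = 179.4 kips → bearing.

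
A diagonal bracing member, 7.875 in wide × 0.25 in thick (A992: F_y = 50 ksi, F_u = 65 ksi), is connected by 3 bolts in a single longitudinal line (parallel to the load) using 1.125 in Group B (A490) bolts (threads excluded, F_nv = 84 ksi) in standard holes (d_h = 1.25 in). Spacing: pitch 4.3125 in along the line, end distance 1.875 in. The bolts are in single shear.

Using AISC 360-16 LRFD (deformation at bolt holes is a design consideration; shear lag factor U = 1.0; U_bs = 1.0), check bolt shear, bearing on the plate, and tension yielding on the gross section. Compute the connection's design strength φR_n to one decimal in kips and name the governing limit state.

84.1 kips (bearing governs)

Bolt shear: A_b = π(1.125)²/4 = 0.99402 in². φR_n = 0.75 × 84 × 0.99402 × 3 × 1 = 187.9 kips.
Bearing (0.25 in plate, F_u = 65 ksi): end bolts L_c = 1.875 − 1.25/2 = 1.25, R_n = min(1.2×1.25×0.25×65, 2.4×1.125×0.25×65) = 24.375 kips/bolt; interior L_c = 4.3125 − 1.25 = 3.0625, R_n = 43.875 kips/bolt. φR_n = 0.75 × (1×24.375 + 2×43.875) = 84.1 kips.
Tension yield (gross): A_g = 7.875×0.25 = 1.9688 in². φR_n = 0.90 × 50 × 1.9688 = 88.6 kips.
Governing: min(187.9, 84.1, 88.6) = 84.1 kips → bearing.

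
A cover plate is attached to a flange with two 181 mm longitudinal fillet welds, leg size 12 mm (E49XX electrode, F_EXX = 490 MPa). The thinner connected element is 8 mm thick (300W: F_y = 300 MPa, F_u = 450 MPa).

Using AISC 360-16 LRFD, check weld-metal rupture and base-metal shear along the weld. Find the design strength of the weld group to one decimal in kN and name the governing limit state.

521.3 kN (base-metal shear governs)

Weld metal: throat = 0.707×12 = 8.484 mm, L = 2×181 = 362 mm. φR_n = 0.75 × 0.6 × 490 × 8.484 × 362 = 677.2 kN.
Base metal shear (8 mm plate): yield φR_n = 1.0×0.6×300×8×362 = 521.3 kN; rupture φR_n = 0.75×0.6×450×8×362 = 586.4 kN; take 521.3 kN (yield).
Governing: min(677.2, 521.3) = 521.3 kN → base-metal shear.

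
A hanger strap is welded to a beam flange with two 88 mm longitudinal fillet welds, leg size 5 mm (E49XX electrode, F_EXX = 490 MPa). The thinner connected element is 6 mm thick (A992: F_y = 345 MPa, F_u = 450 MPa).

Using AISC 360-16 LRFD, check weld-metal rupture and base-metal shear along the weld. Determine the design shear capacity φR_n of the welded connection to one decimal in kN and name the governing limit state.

Weld metal: throat = 0.707×5 = 3.535 mm, L = 2×88 = 176 mm. φR_n = 0.75 × 0.6 × 490 × 3.535 × 176 = 137.2 kN.
Base metal shear (6 mm plate): yield φR_n = 1.0×0.6×345×6×176 = 218.6 kN; rupture φR_n = 0.75×0.6×450×6×176 = 213.8 kN; take 213.8 kN (rupture).
Governing: min(137.2, 213.8) = 137.2 kN → weld metal.

137.2 kN (weld metal governs)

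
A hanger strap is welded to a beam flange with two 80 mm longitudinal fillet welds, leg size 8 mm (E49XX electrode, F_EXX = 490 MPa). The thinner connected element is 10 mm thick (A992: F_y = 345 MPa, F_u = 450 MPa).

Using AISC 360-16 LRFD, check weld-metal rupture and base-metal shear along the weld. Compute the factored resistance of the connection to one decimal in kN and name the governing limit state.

199.5 kN (weld metal governs)

Weld metal: throat = 0.707×8 = 5.656 mm, L = 2×80 = 160 mm. φR_n = 0.75 × 0.6 × 490 × 5.656 × 160 = 199.5 kN.
Base metal shear (10 mm plate): yield φR_n = 1.0×0.6×345×10×160 = 331.2 kN; rupture φR_n = 0.75×0.6×450×10×160 = 324.0 kN; take 324.0 kN (rupture).
Governing: min(199.5, 324.0) = 199.5 kN → weld metal.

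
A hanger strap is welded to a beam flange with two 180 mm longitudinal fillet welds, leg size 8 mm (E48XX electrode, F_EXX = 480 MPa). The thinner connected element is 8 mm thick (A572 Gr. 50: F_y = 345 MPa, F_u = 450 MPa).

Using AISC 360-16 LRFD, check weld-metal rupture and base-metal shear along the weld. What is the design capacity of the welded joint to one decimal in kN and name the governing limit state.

439.8 kN (weld metal governs)

Weld metal: throat = 0.707×8 = 5.656 mm, L = 2×180 = 360 mm. φR_n = 0.75 × 0.6 × 480 × 5.656 × 360 = 439.8 kN.
Base metal shear (8 mm plate): yield φR_n = 1.0×0.6×345×8×360 = 596.2 kN; rupture φR_n = 0.75×0.6×450×8×360 = 583.2 kN; take 583.2 kN (rupture).
Governing: min(439.8, 583.2) = 439.8 kN → weld metal.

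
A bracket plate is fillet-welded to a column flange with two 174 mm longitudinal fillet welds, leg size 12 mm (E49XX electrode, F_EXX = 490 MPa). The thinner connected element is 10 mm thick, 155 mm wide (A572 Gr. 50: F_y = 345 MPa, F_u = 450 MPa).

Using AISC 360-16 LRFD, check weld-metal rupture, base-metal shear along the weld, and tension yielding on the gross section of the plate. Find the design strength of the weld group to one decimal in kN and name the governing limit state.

481.3 kN (gross-section yield governs)

Weld metal: throat = 0.707×12 = 8.484 mm, L = 2×174 = 348 mm. φR_n = 0.75 × 0.6 × 490 × 8.484 × 348 = 651.0 kN.
Base metal shear (10 mm plate): yield φR_n = 1.0×0.6×345×10×348 = 720.4 kN; rupture φR_n = 0.75×0.6×450×10×348 = 704.7 kN; take 704.7 kN (rupture).
Tension yield (gross): A_g = 155×10 = 1550 mm². φR_n = 0.90 × 345 × 1550 = 481.3 kN.
Governing: min(651.0, 704.7, 481.3) = 481.3 kN → gross-section yield.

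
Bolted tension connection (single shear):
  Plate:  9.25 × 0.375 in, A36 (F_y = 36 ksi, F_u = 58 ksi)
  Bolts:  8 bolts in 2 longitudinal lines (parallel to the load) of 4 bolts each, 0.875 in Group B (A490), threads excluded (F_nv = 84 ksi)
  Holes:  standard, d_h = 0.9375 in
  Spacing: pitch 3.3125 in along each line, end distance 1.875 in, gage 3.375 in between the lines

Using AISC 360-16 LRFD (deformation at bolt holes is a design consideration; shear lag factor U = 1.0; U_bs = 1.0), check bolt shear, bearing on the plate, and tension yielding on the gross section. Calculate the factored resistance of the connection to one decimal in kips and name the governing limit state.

Bolt shear: A_b = π(0.875)²/4 = 0.60132 in². φR_n = 0.75 × 84 × 0.60132 × 8 × 1 = 303.1 kips.
Bearing (0.375 in plate, F_u = 58 ksi): end bolts L_c = 1.875 − 0.9375/2 = 1.40625, R_n = min(1.2×1.40625×0.375×58, 2.4×0.875×0.375×58) = 36.703 kips/bolt; interior L_c = 3.3125 − 0.9375 = 2.375, R_n = 45.675 kips/bolt. φR_n = 0.75 × (2×36.703 + 6×45.675) = 260.6 kips.
Tension yield (gross): A_g = 9.25×0.375 = 3.4688 in². φR_n = 0.90 × 36 × 3.4688 = 112.4 kips.
Governing: min(303.1, 260.6, 112.4) = 112.4 kips → gross-section yield.

112.4 kips (gross-section yield governs)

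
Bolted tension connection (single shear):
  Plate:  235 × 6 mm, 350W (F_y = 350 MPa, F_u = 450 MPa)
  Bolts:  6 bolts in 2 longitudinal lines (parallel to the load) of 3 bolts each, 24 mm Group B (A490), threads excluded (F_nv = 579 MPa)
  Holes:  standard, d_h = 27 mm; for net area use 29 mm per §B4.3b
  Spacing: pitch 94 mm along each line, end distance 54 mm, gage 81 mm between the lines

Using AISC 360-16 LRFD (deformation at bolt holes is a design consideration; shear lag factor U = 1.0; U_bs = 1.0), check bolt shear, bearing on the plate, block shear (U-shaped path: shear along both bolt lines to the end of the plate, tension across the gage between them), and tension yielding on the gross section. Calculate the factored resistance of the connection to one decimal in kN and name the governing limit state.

444.2 kN (gross-section yield governs)

Bolt shear: A_b = π(24)²/4 = 452.39 mm². φR_n = 0.75 × 579 × 452.39 × 6 × 1 = 1178.7 kN.
Bearing (6 mm plate, F_u = 450 MPa): end bolts L_c = 54 − 27/2 = 40.5, R_n = min(1.2×40.5×6×450, 2.4×24×6×450) = 131.22 kN/bolt; interior L_c = 94 − 27 = 67, R_n = 155.52 kN/bolt. φR_n = 0.75 × (2×131.22 + 4×155.52) = 663.4 kN.
Block shear: shear path 2×[54+2×94] = 2×242 mm, A_gv = 2904, A_nv = 2×(242 − 2.5×29)×6 = 2034 mm²; tension across gage: (81 − 1×29)×6 = 312 mm². R_n = min(0.6×450×2034, 0.6×350×2904) + 1.0×450×312 = min(549.18, 609.84) + 140.4 = 689.58 kN. φR_n = 0.75 × 689.58 = 517.2 kN.
Tension yield (gross): A_g = 235×6 = 1410 mm². φR_n = 0.90 × 350 × 1410 = 444.2 kN.
Governing: min(1178.7, 663.4, 517.2, 444.2) = 444.2 kN → gross-section yield.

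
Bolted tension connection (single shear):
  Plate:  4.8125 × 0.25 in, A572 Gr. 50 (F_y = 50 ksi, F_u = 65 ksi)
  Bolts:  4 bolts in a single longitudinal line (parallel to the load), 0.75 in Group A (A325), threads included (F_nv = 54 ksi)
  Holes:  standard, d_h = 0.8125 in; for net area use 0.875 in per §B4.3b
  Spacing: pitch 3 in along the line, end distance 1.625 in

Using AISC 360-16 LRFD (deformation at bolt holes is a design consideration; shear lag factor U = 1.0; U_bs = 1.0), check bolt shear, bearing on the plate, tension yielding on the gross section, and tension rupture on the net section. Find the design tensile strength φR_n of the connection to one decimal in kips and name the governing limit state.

48.0 kips (net-section rupture governs)

Bolt shear: A_b = π(0.75)²/4 = 0.44179 in². φR_n = 0.75 × 54 × 0.44179 × 4 × 1 = 71.6 kips.
Bearing (0.25 in plate, F_u = 65 ksi): end bolts L_c = 1.625 − 0.8125/2 = 1.21875, R_n = min(1.2×1.21875×0.25×65, 2.4×0.75×0.25×65) = 23.766 kips/bolt; interior L_c = 3 − 0.8125 = 2.1875, R_n = 29.25 kips/bolt. φR_n = 0.75 × (1×23.766 + 3×29.25) = 83.6 kips.
Tension yield (gross): A_g = 4.8125×0.25 = 1.2031 in². φR_n = 0.90 × 50 × 1.2031 = 54.1 kips.
Tension rupture (net): A_n = (4.8125 − 1×0.875)×0.25 = 0.98438 in² (U = 1.0, A_e = A_n). φR_n = 0.75 × 65 × 0.98438 = 48.0 kips.
Governing: min(71.6, 83.6, 54.1, 48.0) = 48.0 kips → net-section rupture.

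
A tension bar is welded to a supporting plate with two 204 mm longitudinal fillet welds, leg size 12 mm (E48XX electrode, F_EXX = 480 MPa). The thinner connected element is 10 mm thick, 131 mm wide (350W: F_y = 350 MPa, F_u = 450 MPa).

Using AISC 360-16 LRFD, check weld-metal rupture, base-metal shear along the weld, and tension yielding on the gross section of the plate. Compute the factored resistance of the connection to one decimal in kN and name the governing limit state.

Weld metal: throat = 0.707×12 = 8.484 mm, L = 2×204 = 408 mm. φR_n = 0.75 × 0.6 × 480 × 8.484 × 408 = 747.7 kN.
Base metal shear (10 mm plate): yield φR_n = 1.0×0.6×350×10×408 = 856.8 kN; rupture φR_n = 0.75×0.6×450×10×408 = 826.2 kN; take 826.2 kN (rupture).
Tension yield (gross): A_g = 131×10 = 1310 mm². φR_n = 0.90 × 350 × 1310 = 412.7 kN.
Governing: min(747.7, 826.2, 412.7) = 412.7 kN → gross-section yield.

412.7 kN (gross-section yield governs)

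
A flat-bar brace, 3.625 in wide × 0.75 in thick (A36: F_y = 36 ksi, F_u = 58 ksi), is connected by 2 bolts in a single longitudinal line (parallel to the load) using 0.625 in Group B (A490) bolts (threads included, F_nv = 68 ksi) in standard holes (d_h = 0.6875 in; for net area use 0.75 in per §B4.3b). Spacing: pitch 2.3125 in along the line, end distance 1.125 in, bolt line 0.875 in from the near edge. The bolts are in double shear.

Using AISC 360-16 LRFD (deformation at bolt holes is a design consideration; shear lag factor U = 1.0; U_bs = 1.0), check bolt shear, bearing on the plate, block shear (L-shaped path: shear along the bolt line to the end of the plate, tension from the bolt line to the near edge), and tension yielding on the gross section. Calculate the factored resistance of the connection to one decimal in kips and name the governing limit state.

Bolt shear: A_b = π(0.625)²/4 = 0.3068 in². φR_n = 0.75 × 68 × 0.3068 × 2 × 2 = 62.6 kips.
Bearing (0.75 in plate, F_u = 58 ksi): end bolts L_c = 1.125 − 0.6875/2 = 0.78125, R_n = min(1.2×0.78125×0.75×58, 2.4×0.625×0.75×58) = 40.781 kips/bolt; interior L_c = 2.3125 − 0.6875 = 1.625, R_n = 65.25 kips/bolt. φR_n = 0.75 × (1×40.781 + 1×65.25) = 79.5 kips.
Block shear: shear path 1×[1.125+1×2.3125] = 1×3.4375 in, A_gv = 2.5781, A_nv = 1×(3.4375 − 1.5×0.75)×0.75 = 1.7344 in²; tension to near edge: (0.875 − 0.5×0.75)×0.75 = 0.375 in². R_n = min(0.6×58×1.7344, 0.6×36×2.5781) + 1.0×58×0.375 = min(60.357, 55.687) + 21.75 = 77.437 kips. φR_n = 0.75 × 77.437 = 58.1 kips.
Tension yield (gross): A_g = 3.625×0.75 = 2.7188 in². φR_n = 0.90 × 36 × 2.7188 = 88.1 kips.
Governing: min(62.6, 79.5, 58.1, 88.1) = 58.1 kips → block shear.

58.1 kips (block shear governs)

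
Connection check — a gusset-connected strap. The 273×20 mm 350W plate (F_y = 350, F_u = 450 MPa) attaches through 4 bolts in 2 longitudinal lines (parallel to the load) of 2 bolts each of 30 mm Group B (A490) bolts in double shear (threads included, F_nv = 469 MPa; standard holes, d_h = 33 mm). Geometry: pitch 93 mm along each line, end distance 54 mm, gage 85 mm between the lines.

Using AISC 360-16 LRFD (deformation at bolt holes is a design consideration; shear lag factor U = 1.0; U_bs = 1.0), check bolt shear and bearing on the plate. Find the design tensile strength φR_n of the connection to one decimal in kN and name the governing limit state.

Bolt shear: A_b = π(30)²/4 = 706.86 mm². φR_n = 0.75 × 469 × 706.86 × 4 × 2 = 1989.1 kN.
Bearing (20 mm plate, F_u = 450 MPa): end bolts L_c = 54 − 33/2 = 37.5, R_n = min(1.2×37.5×20×450, 2.4×30×20×450) = 405 kN/bolt; interior L_c = 93 − 33 = 60, R_n = 648 kN/bolt. φR_n = 0.75 × (2×405 + 2×648) = 1579.5 kN.
Governing: min(1989.1, 1579.5) = 1579.5 kN → bearing.

1579.5 kN (bearing governs)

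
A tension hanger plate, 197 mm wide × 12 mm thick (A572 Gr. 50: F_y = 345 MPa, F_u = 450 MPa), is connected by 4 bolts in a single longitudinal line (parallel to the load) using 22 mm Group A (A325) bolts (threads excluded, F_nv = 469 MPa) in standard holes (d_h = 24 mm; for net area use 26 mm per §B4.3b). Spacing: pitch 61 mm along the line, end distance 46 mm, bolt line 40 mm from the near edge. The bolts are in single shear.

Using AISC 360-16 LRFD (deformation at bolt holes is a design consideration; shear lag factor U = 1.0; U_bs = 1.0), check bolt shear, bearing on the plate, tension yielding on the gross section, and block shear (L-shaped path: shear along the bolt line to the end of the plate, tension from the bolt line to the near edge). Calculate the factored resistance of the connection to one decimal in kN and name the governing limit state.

Bolt shear: A_b = π(22)²/4 = 380.13 mm². φR_n = 0.75 × 469 × 380.13 × 4 × 1 = 534.8 kN.
Bearing (12 mm plate, F_u = 450 MPa): end bolts L_c = 46 − 24/2 = 34, R_n = min(1.2×34×12×450, 2.4×22×12×450) = 220.32 kN/bolt; interior L_c = 61 − 24 = 37, R_n = 239.76 kN/bolt. φR_n = 0.75 × (1×220.32 + 3×239.76) = 704.7 kN.
Tension yield (gross): A_g = 197×12 = 2364 mm². φR_n = 0.90 × 345 × 2364 = 734.0 kN.
Block shear: shear path 1×[46+3×61] = 1×229 mm, A_gv = 2748, A_nv = 1×(229 − 3.5×26)×12 = 1656 mm²; tension to near edge: (40 − 0.5×26)×12 = 324 mm². R_n = min(0.6×450×1656, 0.6×345×2748) + 1.0×450×324 = min(447.12, 568.84) + 145.8 = 592.92 kN. φR_n = 0.75 × 592.92 = 444.7 kN.
Governing: min(534.8, 704.7, 734.0, 444.7) = 444.7 kN → block shear.

444.7 kN (block shear governs)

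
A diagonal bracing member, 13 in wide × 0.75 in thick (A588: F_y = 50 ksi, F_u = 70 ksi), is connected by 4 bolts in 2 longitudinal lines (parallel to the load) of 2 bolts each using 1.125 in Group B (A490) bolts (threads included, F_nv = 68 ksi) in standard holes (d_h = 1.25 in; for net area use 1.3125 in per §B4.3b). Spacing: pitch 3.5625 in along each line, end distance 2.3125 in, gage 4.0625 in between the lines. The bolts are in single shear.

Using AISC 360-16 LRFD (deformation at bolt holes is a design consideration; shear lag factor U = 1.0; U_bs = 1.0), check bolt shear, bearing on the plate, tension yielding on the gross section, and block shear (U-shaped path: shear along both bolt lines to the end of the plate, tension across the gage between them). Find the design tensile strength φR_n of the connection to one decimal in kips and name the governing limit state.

Bolt shear: A_b = π(1.125)²/4 = 0.99402 in². φR_n = 0.75 × 68 × 0.99402 × 4 × 1 = 202.8 kips.
Bearing (0.75 in plate, F_u = 70 ksi): end bolts L_c = 2.3125 − 1.25/2 = 1.6875, R_n = min(1.2×1.6875×0.75×70, 2.4×1.125×0.75×70) = 106.31 kips/bolt; interior L_c = 3.5625 − 1.25 = 2.3125, R_n = 141.75 kips/bolt. φR_n = 0.75 × (2×106.31 + 2×141.75) = 372.1 kips.
Tension yield (gross): A_g = 13×0.75 = 9.75 in². φR_n = 0.90 × 50 × 9.75 = 438.8 kips.
Block shear: shear path 2×[2.3125+1×3.5625] = 2×5.875 in, A_gv = 8.8125, A_nv = 2×(5.875 − 1.5×1.3125)×0.75 = 5.8594 in²; tension across gage: (4.0625 − 1×1.3125)×0.75 = 2.0625 in². R_n = min(0.6×70×5.8594, 0.6×50×8.8125) + 1.0×70×2.0625 = min(246.09, 264.38) + 144.38 = 390.47 kips. φR_n = 0.75 × 390.47 = 292.9 kips.
Governing: min(202.8, 372.1, 438.8, 292.9) = 202.8 kips → bolt shear.

202.8 kips (bolt shear governs)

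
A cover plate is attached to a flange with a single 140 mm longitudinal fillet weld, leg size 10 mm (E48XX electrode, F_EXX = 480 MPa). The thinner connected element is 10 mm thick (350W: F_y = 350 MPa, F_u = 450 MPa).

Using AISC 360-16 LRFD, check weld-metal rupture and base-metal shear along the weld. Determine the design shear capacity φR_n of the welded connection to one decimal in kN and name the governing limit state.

213.8 kN (weld metal governs)

Weld metal: throat = 0.707×10 = 7.07 mm, L = 140 mm. φR_n = 0.75 × 0.6 × 480 × 7.07 × 140 = 213.8 kN.
Base metal shear (10 mm plate): yield φR_n = 1.0×0.6×350×10×140 = 294.0 kN; rupture φR_n = 0.75×0.6×450×10×140 = 283.5 kN; take 283.5 kN (rupture).
Governing: min(213.8, 283.5) = 213.8 kN → weld metal.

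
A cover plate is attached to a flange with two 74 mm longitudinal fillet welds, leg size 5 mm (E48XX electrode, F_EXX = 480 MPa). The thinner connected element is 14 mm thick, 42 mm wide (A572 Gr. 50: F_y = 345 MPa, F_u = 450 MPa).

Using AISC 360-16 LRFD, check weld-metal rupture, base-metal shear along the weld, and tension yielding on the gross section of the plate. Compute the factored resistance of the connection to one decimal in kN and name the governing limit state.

Weld metal: throat = 0.707×5 = 3.535 mm, L = 2×74 = 148 mm. φR_n = 0.75 × 0.6 × 480 × 3.535 × 148 = 113.0 kN.
Base metal shear (14 mm plate): yield φR_n = 1.0×0.6×345×14×148 = 428.9 kN; rupture φR_n = 0.75×0.6×450×14×148 = 419.6 kN; take 419.6 kN (rupture).
Tension yield (gross): A_g = 42×14 = 588 mm². φR_n = 0.90 × 345 × 588 = 182.6 kN.
Governing: min(113.0, 419.6, 182.6) = 113.0 kN → weld metal.

113.0 kN (weld metal governs)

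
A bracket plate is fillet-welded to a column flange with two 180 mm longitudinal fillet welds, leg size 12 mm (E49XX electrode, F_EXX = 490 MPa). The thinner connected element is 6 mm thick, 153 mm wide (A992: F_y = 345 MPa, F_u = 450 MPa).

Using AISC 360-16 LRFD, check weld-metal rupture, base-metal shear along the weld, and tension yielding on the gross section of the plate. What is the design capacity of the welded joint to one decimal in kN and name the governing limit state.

Weld metal: throat = 0.707×12 = 8.484 mm, L = 2×180 = 360 mm. φR_n = 0.75 × 0.6 × 490 × 8.484 × 360 = 673.5 kN.
Base metal shear (6 mm plate): yield φR_n = 1.0×0.6×345×6×360 = 447.1 kN; rupture φR_n = 0.75×0.6×450×6×360 = 437.4 kN; take 437.4 kN (rupture).
Tension yield (gross): A_g = 153×6 = 918 mm². φR_n = 0.90 × 345 × 918 = 285.0 kN.
Governing: min(673.5, 437.4, 285.0) = 285.0 kN → gross-section yield.

285.0 kN (gross-section yield governs)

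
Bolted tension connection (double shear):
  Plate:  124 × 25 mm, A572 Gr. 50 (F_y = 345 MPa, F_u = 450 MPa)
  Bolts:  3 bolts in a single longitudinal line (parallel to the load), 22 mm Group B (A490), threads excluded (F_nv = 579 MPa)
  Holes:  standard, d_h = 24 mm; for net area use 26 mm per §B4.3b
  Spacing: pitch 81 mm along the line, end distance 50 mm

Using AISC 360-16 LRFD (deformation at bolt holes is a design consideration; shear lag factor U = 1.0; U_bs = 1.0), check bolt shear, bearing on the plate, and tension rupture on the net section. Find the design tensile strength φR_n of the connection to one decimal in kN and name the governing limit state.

826.9 kN (net-section rupture governs)

Bolt shear: A_b = π(22)²/4 = 380.13 mm². φR_n = 0.75 × 579 × 380.13 × 3 × 2 = 990.4 kN.
Bearing (25 mm plate, F_u = 450 MPa): end bolts L_c = 50 − 24/2 = 38, R_n = min(1.2×38×25×450, 2.4×22×25×450) = 513 kN/bolt; interior L_c = 81 − 24 = 57, R_n = 594 kN/bolt. φR_n = 0.75 × (1×513 + 2×594) = 1275.8 kN.
Tension rupture (net): A_n = (124 − 1×26)×25 = 2450 mm² (U = 1.0, A_e = A_n). φR_n = 0.75 × 450 × 2450 = 826.9 kN.
Governing: min(990.4, 1275.8, 826.9) = 826.9 kN → net-section rupture.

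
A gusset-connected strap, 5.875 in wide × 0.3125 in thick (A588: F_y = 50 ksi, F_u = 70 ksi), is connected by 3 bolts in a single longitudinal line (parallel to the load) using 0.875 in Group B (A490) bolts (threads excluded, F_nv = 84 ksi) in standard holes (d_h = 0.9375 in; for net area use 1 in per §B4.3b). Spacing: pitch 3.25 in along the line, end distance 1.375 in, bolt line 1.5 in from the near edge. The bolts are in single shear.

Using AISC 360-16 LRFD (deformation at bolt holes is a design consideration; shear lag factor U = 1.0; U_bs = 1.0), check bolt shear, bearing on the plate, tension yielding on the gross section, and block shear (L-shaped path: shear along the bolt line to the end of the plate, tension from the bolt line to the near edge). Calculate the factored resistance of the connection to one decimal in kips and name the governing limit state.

69.3 kips (block shear governs)

Bolt shear: A_b = π(0.875)²/4 = 0.60132 in². φR_n = 0.75 × 84 × 0.60132 × 3 × 1 = 113.6 kips.
Bearing (0.3125 in plate, F_u = 70 ksi): end bolts L_c = 1.375 − 0.9375/2 = 0.90625, R_n = min(1.2×0.90625×0.3125×70, 2.4×0.875×0.3125×70) = 23.789 kips/bolt; interior L_c = 3.25 − 0.9375 = 2.3125, R_n = 45.938 kips/bolt. φR_n = 0.75 × (1×23.789 + 2×45.938) = 86.7 kips.
Tension yield (gross): A_g = 5.875×0.3125 = 1.8359 in². φR_n = 0.90 × 50 × 1.8359 = 82.6 kips.
Block shear: shear path 1×[1.375+2×3.25] = 1×7.875 in, A_gv = 2.4609, A_nv = 1×(7.875 − 2.5×1)×0.3125 = 1.6797 in²; tension to near edge: (1.5 − 0.5×1)×0.3125 = 0.3125 in². R_n = min(0.6×70×1.6797, 0.6×50×2.4609) + 1.0×70×0.3125 = min(70.547, 73.827) + 21.875 = 92.422 kips. φR_n = 0.75 × 92.422 = 69.3 kips.
Governing: min(113.6, 86.7, 82.6, 69.3) = 69.3 kips → block shear.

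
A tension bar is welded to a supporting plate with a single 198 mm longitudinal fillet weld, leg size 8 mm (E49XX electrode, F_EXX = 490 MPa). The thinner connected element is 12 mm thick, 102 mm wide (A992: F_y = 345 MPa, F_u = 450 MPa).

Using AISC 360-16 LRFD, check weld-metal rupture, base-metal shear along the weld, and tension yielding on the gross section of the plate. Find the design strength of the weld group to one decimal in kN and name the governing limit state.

Weld metal: throat = 0.707×8 = 5.656 mm, L = 198 mm. φR_n = 0.75 × 0.6 × 490 × 5.656 × 198 = 246.9 kN.
Base metal shear (12 mm plate): yield φR_n = 1.0×0.6×345×12×198 = 491.8 kN; rupture φR_n = 0.75×0.6×450×12×198 = 481.1 kN; take 481.1 kN (rupture).
Tension yield (gross): A_g = 102×12 = 1224 mm². φR_n = 0.90 × 345 × 1224 = 380.1 kN.
Governing: min(246.9, 481.1, 380.1) = 246.9 kN → weld metal.

246.9 kN (weld metal governs)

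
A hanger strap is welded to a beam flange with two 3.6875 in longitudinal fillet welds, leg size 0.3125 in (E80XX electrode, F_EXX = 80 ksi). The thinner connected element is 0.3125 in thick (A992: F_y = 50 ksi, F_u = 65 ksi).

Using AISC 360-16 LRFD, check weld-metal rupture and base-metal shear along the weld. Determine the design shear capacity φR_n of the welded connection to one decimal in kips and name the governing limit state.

Weld metal: throat = 0.707×0.3125 = 0.22094 in, L = 2×3.6875 = 7.375 in. φR_n = 0.75 × 0.6 × 80 × 0.22094 × 7.375 = 58.7 kips.
Base metal shear (0.3125 in plate): yield φR_n = 1.0×0.6×50×0.3125×7.375 = 69.1 kips; rupture φR_n = 0.75×0.6×65×0.3125×7.375 = 67.4 kips; take 67.4 kips (rupture).
Governing: min(58.7, 67.4) = 58.7 kips → weld metal.

58.7 kips (weld metal governs)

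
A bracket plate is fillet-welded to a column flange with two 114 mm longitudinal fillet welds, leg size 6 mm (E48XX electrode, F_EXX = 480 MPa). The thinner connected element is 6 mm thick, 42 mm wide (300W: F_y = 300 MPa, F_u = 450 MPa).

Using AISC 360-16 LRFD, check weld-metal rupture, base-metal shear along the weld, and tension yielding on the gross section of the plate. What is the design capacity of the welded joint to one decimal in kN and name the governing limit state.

68.0 kN (gross-section yield governs)

Weld metal: throat = 0.707×6 = 4.242 mm, L = 2×114 = 228 mm. φR_n = 0.75 × 0.6 × 480 × 4.242 × 228 = 208.9 kN.
Base metal shear (6 mm plate): yield φR_n = 1.0×0.6×300×6×228 = 246.2 kN; rupture φR_n = 0.75×0.6×450×6×228 = 277.0 kN; take 246.2 kN (yield).
Tension yield (gross): A_g = 42×6 = 252 mm². φR_n = 0.90 × 300 × 252 = 68.0 kN.
Governing: min(208.9, 246.2, 68.0) = 68.0 kN → gross-section yield.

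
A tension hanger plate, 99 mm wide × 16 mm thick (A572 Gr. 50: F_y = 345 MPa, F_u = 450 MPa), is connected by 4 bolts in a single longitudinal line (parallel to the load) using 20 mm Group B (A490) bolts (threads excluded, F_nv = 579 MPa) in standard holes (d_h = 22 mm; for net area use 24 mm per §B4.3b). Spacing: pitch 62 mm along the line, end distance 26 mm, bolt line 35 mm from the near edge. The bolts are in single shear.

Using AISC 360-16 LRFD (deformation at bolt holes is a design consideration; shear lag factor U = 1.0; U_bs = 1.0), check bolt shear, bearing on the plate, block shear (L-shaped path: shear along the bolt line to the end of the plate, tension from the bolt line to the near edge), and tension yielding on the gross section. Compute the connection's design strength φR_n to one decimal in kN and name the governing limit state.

Bolt shear: A_b = π(20)²/4 = 314.16 mm². φR_n = 0.75 × 579 × 314.16 × 4 × 1 = 545.7 kN.
Bearing (16 mm plate, F_u = 450 MPa): end bolts L_c = 26 − 22/2 = 15, R_n = min(1.2×15×16×450, 2.4×20×16×450) = 129.6 kN/bolt; interior L_c = 62 − 22 = 40, R_n = 345.6 kN/bolt. φR_n = 0.75 × (1×129.6 + 3×345.6) = 874.8 kN.
Block shear: shear path 1×[26+3×62] = 1×212 mm, A_gv = 3392, A_nv = 1×(212 − 3.5×24)×16 = 2048 mm²; tension to near edge: (35 − 0.5×24)×16 = 368 mm². R_n = min(0.6×450×2048, 0.6×345×3392) + 1.0×450×368 = min(552.96, 702.14) + 165.6 = 718.56 kN. φR_n = 0.75 × 718.56 = 538.9 kN.
Tension yield (gross): A_g = 99×16 = 1584 mm². φR_n = 0.90 × 345 × 1584 = 491.8 kN.
Governing: min(545.7, 874.8, 538.9, 491.8) = 491.8 kN → gross-section yield.

491.8 kN (gross-section yield governs)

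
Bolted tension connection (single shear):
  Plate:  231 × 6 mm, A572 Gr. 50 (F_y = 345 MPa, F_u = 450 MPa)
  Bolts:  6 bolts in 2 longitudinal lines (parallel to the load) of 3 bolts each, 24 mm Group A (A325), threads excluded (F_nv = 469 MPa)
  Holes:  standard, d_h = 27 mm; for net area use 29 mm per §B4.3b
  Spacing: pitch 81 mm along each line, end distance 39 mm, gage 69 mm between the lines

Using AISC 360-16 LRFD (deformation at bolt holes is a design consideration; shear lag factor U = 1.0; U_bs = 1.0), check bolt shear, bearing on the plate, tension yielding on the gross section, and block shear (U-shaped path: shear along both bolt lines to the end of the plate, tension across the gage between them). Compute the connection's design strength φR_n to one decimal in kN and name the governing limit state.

Bolt shear: A_b = π(24)²/4 = 452.39 mm². φR_n = 0.75 × 469 × 452.39 × 6 × 1 = 954.8 kN.
Bearing (6 mm plate, F_u = 450 MPa): end bolts L_c = 39 − 27/2 = 25.5, R_n = min(1.2×25.5×6×450, 2.4×24×6×450) = 82.62 kN/bolt; interior L_c = 81 − 27 = 54, R_n = 155.52 kN/bolt. φR_n = 0.75 × (2×82.62 + 4×155.52) = 590.5 kN.
Tension yield (gross): A_g = 231×6 = 1386 mm². φR_n = 0.90 × 345 × 1386 = 430.4 kN.
Block shear: shear path 2×[39+2×81] = 2×201 mm, A_gv = 2412, A_nv = 2×(201 − 2.5×29)×6 = 1542 mm²; tension across gage: (69 − 1×29)×6 = 240 mm². R_n = min(0.6×450×1542, 0.6×345×2412) + 1.0×450×240 = min(416.34, 499.28) + 108 = 524.34 kN. φR_n = 0.75 × 524.34 = 393.3 kN.
Governing: min(954.8, 590.5, 430.4, 393.3) = 393.3 kN → block shear.

393.3 kN (block shear governs)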